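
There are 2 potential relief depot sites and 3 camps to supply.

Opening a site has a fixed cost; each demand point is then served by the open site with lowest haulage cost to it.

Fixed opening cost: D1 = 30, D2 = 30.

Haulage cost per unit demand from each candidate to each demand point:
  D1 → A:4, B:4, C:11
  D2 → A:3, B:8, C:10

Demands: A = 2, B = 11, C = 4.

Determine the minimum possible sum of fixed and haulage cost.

126

Open {D1}: assign each demand point to its cheapest open site.
  A→D1 2×4=8, B→D1 11×4=44, C→D1 4×11=44
  haulage cost 96, fixed 30 → total 126.
Compare {D1, D2}: haulage cost 90 + fixed 60 = 150.
Compare {D2}: haulage cost 134 + fixed 30 = 164.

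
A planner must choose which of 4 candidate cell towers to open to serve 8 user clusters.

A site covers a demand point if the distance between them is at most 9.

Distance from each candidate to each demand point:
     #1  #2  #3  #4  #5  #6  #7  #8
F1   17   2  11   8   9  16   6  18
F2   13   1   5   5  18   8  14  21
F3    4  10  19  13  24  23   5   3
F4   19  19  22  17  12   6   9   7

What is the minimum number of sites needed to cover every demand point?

Coverage sets (demand points within 9 of each site):
  F1: {#2, #4, #5, #7}
  F2: {#2, #3, #4, #6}
  F3: {#1, #7, #8}
  F4: {#6, #7, #8}
No 2 sites suffice: every size-2 union leaves at least one demand point uncovered.
But {F1, F2, F3} covers everything, so the minimum is 3.

3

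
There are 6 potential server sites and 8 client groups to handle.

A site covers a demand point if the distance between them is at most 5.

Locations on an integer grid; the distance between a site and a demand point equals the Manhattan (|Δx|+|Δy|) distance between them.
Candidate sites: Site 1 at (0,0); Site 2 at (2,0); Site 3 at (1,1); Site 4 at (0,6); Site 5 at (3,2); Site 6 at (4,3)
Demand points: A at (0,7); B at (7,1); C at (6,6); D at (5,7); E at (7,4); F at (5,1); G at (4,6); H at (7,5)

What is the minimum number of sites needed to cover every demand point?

2

Coverage sets (demand points within 5 of each site):
  Site 1: {}
  Site 2: {F}
  Site 3: {F}
  Site 4: {A, G}
  Site 5: {B, F, G}
  Site 6: {B, C, D, E, F, G, H}
No single site covers all 8 demand points.
But {Site 4, Site 6} covers everything, so the minimum is 2.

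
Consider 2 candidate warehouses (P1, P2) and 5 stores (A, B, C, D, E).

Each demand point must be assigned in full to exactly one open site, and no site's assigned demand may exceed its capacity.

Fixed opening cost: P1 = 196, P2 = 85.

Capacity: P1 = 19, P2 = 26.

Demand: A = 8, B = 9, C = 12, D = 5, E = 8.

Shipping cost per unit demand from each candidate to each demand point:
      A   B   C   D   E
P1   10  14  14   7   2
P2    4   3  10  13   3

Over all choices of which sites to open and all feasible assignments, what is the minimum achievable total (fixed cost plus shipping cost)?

Open {P1, P2}; cheapest assignment that respects the capacities:
  P1 (cap 19, load 17): C, D — cost 12×14 + 5×7 = 203
  P2 (cap 26, load 25): A, B, E — cost 8×4 + 9×3 + 8×3 = 83
  Shipping 286, fixed 281 → total 567.
  Any other capacity-feasible assignment to {P1, P2} ships for at least 286.
Total demand is 42 and no other set of sites has combined capacity ≥ 42, so {P1, P2} is the only feasible choice of open sites. Minimum: 567.

567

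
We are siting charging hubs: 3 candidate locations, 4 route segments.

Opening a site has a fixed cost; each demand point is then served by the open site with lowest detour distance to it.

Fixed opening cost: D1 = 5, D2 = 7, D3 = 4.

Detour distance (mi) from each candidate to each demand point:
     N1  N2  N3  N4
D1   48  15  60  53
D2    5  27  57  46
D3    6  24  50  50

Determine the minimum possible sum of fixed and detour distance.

130

Open {D1, D3}: assign each demand point to its cheapest open site.
  N1→D3 6, N2→D1 15, N3→D3 50, N4→D3 50
  detour distance 121, fixed 9 → total 130.
Compare {D1, D2, D3}: detour distance 116 + fixed 16 = 132.
Compare {D3}: detour distance 130 + fixed 4 = 134.
Compare {D1, D2}: detour distance 123 + fixed 12 = 135.
All other subsets cost ≥ 132. Minimum total cost: 130.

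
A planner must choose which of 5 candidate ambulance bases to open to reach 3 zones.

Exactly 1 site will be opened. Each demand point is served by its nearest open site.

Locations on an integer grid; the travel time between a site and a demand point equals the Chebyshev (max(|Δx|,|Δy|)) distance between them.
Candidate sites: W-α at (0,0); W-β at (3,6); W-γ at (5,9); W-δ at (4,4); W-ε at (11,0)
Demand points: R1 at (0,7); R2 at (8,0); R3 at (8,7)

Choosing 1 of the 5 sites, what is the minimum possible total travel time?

Open {W-δ}.
  R1→W-δ 4, R2→W-δ 4, R3→W-δ 4  ⇒ total 12.
Compare {W-β}: total 14.
Compare {W-γ}: total 17.
No size-1 selection does better; minimum is 12.

12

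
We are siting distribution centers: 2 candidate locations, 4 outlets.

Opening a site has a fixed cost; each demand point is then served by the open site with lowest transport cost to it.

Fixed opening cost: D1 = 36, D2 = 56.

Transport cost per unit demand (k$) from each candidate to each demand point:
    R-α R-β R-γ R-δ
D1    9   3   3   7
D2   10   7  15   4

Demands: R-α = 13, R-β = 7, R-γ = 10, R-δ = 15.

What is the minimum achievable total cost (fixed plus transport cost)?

309

Open {D1}: assign each demand point to its cheapest open site.
  R-α→D1 13×9=117, R-β→D1 7×3=21, R-γ→D1 10×3=30, R-δ→D1 15×7=105
  transport cost 273, fixed 36 → total 309.
Compare {D1, D2}: transport cost 228 + fixed 92 = 320.
Compare {D2}: transport cost 389 + fixed 56 = 445.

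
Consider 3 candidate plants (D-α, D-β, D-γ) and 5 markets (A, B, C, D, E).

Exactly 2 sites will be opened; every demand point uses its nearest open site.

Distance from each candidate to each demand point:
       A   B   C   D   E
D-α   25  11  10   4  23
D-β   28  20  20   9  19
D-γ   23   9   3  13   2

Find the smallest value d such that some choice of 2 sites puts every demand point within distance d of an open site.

23

Open {D-α, D-γ}.
  Farthest demand point is A at distance 23 (to D-γ); all others are ≤ 23.
With {D-β, D-γ} the worst case is 23.
With {D-α, D-β} the worst case is 25.
No size-2 selection achieves below 23.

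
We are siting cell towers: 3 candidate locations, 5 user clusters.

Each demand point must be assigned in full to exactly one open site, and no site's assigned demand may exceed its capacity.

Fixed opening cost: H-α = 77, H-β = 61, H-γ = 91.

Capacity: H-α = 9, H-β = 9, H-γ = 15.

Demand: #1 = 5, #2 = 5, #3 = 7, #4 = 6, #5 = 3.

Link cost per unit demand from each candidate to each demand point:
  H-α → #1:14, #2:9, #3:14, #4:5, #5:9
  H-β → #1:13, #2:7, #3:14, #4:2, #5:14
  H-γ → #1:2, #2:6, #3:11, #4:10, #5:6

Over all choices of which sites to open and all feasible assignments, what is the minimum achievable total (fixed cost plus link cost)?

391

Open {H-α, H-β, H-γ}; cheapest assignment that respects the capacities:
  H-α (cap 9, load 5): #2 — cost 5×9 = 45
  H-β (cap 9, load 6): #4 — cost 6×2 = 12
  H-γ (cap 15, load 15): #1, #3, #5 — cost 5×2 + 7×11 + 3×6 = 105
  Shipping 162, fixed 229 → total 391.
  Any other capacity-feasible assignment to {H-α, H-β, H-γ} ships for at least 162.
Total demand is 26 and no other set of sites has combined capacity ≥ 26, so {H-α, H-β, H-γ} is the only feasible choice of open sites. Minimum: 391.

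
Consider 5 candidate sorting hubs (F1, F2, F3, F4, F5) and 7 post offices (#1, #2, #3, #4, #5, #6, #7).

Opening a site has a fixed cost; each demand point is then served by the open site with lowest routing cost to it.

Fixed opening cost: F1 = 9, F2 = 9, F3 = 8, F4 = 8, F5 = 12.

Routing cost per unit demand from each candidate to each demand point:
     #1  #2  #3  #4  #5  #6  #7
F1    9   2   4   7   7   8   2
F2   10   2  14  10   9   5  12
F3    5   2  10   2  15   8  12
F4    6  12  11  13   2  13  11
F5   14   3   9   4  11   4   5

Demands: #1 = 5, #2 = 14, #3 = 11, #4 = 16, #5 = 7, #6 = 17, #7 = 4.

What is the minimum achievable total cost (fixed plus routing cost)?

Open {F1, F3, F4, F5}: assign each demand point to its cheapest open site.
  #1→F3 5×5=25, #2→F1 14×2=28, #3→F1 11×4=44, #4→F3 16×2=32, #5→F4 7×2=14, #6→F5 17×4=68, #7→F1 4×2=8
  routing cost 219, fixed 37 → total 256.
Compare {F1, F2, F3, F4, F5}: routing cost 219 + fixed 46 = 265.
Compare {F1, F2, F3, F4}: routing cost 236 + fixed 34 = 270.
Compare {F1, F3, F5}: routing cost 254 + fixed 29 = 283.
All other subsets cost ≥ 265. Minimum total cost: 256.

256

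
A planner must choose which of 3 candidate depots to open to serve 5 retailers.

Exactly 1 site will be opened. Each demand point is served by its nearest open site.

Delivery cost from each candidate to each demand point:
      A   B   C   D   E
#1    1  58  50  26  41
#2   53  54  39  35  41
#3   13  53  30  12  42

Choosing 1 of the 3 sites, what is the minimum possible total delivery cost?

150

Open {#3}.
  A→#3 13, B→#3 53, C→#3 30, D→#3 12, E→#3 42  ⇒ total 150.
Compare {#1}: total 176.
Compare {#2}: total 222.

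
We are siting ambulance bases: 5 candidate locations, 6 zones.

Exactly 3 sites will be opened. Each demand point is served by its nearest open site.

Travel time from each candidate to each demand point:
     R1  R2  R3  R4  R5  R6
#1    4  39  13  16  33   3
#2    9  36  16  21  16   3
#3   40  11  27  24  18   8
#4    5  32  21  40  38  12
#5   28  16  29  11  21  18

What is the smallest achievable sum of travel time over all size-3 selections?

60

Open {#1, #3, #5}.
  R1→#1 4, R2→#3 11, R3→#1 13, R4→#5 11, R5→#3 18, R6→#1 3  ⇒ total 60.
Compare {#1, #2, #3}: total 63.
Compare {#1, #2, #5}: total 63.
No size-3 selection does better; minimum is 60.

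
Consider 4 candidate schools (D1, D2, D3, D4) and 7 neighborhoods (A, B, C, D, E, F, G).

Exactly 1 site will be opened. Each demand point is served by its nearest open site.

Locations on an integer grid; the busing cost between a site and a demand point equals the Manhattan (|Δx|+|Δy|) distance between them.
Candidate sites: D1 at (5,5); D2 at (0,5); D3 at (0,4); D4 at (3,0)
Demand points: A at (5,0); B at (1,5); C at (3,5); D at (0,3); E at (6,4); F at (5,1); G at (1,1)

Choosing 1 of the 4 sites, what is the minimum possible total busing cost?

32

Open {D1}.
  A→D1 5, B→D1 4, C→D1 2, D→D1 7, E→D1 2, F→D1 4, G→D1 8  ⇒ total 32.
Compare {D4}: total 33.
Compare {D3}: total 34.
No size-1 selection does better; minimum is 32.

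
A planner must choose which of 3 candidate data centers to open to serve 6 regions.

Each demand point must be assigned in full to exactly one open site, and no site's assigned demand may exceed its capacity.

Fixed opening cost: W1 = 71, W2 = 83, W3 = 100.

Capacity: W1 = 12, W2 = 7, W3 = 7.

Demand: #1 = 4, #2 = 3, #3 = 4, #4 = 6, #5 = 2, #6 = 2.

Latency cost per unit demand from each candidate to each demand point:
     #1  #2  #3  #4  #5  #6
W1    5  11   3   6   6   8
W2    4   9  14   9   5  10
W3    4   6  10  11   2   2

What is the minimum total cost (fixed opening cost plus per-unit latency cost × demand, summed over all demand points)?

344

Open {W1, W2, W3}; cheapest assignment that respects the capacities:
  W1 (cap 12, load 10): #3, #4 — cost 4×3 + 6×6 = 48
  W2 (cap 7, load 4): #1 — cost 4×4 = 16
  W3 (cap 7, load 7): #2, #5, #6 — cost 3×6 + 2×2 + 2×2 = 26
  Shipping 90, fixed 254 → total 344.
  Any other capacity-feasible assignment to {W1, W2, W3} ships for at least 90.
Total demand is 21 and no other set of sites has combined capacity ≥ 21, so {W1, W2, W3} is the only feasible choice of open sites. Minimum: 344.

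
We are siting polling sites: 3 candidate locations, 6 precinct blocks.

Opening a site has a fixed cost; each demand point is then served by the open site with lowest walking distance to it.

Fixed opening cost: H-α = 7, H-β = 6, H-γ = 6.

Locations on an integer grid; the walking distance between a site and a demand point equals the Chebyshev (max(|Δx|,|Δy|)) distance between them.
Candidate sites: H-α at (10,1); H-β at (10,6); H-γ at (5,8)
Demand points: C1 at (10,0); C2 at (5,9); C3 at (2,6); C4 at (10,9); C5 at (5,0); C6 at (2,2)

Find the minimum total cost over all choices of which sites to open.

34

Open {H-α, H-γ}: assign each demand point to its cheapest open site.
  C1→H-α 1, C2→H-γ 1, C3→H-γ 3, C4→H-γ 5, C5→H-α 5, C6→H-γ 6
  walking distance 21, fixed 13 → total 34.
Compare {H-γ}: walking distance 31 + fixed 6 = 37.
Compare {H-β, H-γ}: walking distance 25 + fixed 12 = 37.
Compare {H-α, H-β, H-γ}: walking distance 19 + fixed 19 = 38.
All other subsets cost ≥ 37. Minimum total cost: 34.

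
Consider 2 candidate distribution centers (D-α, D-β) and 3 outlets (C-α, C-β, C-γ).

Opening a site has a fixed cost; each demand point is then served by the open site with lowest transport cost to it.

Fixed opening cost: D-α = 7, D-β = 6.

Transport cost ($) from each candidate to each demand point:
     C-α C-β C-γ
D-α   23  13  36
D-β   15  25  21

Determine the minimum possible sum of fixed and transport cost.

62

Open {D-α, D-β}: assign each demand point to its cheapest open site.
  C-α→D-β 15, C-β→D-α 13, C-γ→D-β 21
  transport cost 49, fixed 13 → total 62.
Compare {D-β}: transport cost 61 + fixed 6 = 67.
Compare {D-α}: transport cost 72 + fixed 7 = 79.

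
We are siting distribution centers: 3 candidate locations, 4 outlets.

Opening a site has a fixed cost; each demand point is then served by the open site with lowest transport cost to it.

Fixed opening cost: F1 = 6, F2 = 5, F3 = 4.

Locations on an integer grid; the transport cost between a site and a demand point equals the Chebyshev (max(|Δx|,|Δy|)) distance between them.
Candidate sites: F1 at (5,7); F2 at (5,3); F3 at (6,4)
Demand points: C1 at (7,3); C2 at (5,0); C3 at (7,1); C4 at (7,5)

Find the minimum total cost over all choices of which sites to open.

13

Open {F3}: assign each demand point to its cheapest open site.
  C1→F3 1, C2→F3 4, C3→F3 3, C4→F3 1
  transport cost 9, fixed 4 → total 13.
Compare {F2}: transport cost 9 + fixed 5 = 14.
Compare {F2, F3}: transport cost 7 + fixed 9 = 16.
Compare {F1, F3}: transport cost 9 + fixed 10 = 19.
All other subsets cost ≥ 14. Minimum total cost: 13.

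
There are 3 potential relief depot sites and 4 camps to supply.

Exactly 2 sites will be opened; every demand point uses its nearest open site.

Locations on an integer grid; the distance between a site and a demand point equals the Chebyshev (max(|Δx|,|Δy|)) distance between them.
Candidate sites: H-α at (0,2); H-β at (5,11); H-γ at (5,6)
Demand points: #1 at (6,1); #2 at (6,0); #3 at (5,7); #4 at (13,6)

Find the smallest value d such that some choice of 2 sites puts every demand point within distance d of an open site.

8

Open {H-α, H-β}.
  Farthest demand point is #4 at distance 8 (to H-β); all others are ≤ 8.
With {H-α, H-γ} the worst case is 8.
With {H-β, H-γ} the worst case is 8.
No size-2 selection achieves below 8.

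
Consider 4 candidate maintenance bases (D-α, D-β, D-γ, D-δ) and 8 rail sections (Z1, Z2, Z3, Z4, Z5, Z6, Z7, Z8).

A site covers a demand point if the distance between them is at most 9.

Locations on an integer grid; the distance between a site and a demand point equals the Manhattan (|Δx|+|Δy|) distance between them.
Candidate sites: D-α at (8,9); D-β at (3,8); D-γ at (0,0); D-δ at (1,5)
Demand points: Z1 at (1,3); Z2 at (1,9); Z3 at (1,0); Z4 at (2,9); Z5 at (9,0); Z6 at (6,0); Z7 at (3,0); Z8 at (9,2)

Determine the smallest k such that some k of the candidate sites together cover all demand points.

Coverage sets (demand points within 9 of each site):
  D-α: {Z2, Z4, Z8}
  D-β: {Z1, Z2, Z4, Z7}
  D-γ: {Z1, Z3, Z5, Z6, Z7}
  D-δ: {Z1, Z2, Z3, Z4, Z7}
No single site covers all 8 demand points.
But {D-α, D-γ} covers everything, so the minimum is 2.

2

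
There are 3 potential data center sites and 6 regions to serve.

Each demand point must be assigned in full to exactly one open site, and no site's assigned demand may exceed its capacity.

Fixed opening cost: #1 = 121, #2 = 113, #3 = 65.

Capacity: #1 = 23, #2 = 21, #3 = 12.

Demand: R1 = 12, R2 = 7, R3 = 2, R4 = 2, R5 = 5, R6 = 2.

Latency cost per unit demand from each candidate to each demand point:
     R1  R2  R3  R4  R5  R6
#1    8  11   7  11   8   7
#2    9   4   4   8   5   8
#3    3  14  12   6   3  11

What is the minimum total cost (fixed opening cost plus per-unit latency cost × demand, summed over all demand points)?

307

Open {#2, #3}; cheapest assignment that respects the capacities:
  #2 (cap 21, load 18): R2, R3, R4, R5, R6 — cost 7×4 + 2×4 + 2×8 + 5×5 + 2×8 = 93
  #3 (cap 12, load 12): R1 — cost 12×3 = 36
  Shipping 129, fixed 178 → total 307.
  Any other capacity-feasible assignment to {#2, #3} ships for at least 129.
Compare {#1, #3}: its best feasible assignment gives total 389.
Compare {#1, #2}: its best feasible assignment gives total 421.
Every other set of open sites that can feasibly serve all demand totals ≥ 389 even under its best assignment. Minimum: 307.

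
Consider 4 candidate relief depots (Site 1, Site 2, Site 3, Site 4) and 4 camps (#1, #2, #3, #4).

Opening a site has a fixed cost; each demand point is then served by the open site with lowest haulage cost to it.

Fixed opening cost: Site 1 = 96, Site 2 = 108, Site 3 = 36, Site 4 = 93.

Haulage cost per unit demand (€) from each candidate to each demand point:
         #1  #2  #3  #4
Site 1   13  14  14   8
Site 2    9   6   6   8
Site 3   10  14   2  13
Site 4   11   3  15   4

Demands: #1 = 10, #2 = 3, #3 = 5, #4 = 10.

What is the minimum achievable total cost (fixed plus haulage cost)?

288

Open {Site 3, Site 4}: assign each demand point to its cheapest open site.
  #1→Site 3 10×10=100, #2→Site 4 3×3=9, #3→Site 3 5×2=10, #4→Site 4 10×4=40
  haulage cost 159, fixed 129 → total 288.
Compare {Site 3}: haulage cost 282 + fixed 36 = 318.
Compare {Site 2}: haulage cost 218 + fixed 108 = 326.
Compare {Site 4}: haulage cost 234 + fixed 93 = 327.
All other subsets cost ≥ 318. Minimum total cost: 288.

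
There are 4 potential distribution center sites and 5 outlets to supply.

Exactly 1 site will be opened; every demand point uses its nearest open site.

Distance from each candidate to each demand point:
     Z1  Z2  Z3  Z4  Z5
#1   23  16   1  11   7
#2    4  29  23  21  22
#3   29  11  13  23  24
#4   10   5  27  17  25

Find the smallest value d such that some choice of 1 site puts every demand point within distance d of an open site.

Open {#1}.
  Farthest demand point is Z1 at distance 23 (to #1); all others are ≤ 23.
With {#4} the worst case is 27.
With {#2} the worst case is 29.
No size-1 selection achieves below 23.

23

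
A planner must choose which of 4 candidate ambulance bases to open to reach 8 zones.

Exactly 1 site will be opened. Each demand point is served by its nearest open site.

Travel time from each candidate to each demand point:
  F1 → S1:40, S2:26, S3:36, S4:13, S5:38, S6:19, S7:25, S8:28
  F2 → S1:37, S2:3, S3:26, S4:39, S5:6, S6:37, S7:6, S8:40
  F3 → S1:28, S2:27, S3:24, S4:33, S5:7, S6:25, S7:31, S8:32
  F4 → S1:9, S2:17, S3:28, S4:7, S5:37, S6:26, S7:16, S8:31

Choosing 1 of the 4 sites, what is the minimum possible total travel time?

171

Open {F4}.
  S1→F4 9, S2→F4 17, S3→F4 28, S4→F4 7, S5→F4 37, S6→F4 26, S7→F4 16, S8→F4 31  ⇒ total 171.
Compare {F2}: total 194.
Compare {F3}: total 207.
No size-1 selection does better; minimum is 171.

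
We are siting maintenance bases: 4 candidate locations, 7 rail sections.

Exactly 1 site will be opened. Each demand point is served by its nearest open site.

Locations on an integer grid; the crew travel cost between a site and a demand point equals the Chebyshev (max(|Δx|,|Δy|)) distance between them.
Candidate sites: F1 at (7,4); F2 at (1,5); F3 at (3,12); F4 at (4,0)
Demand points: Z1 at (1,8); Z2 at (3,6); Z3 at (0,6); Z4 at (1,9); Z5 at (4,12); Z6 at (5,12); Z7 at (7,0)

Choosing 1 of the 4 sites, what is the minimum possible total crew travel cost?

30

Open {F2}.
  Z1→F2 3, Z2→F2 2, Z3→F2 1, Z4→F2 4, Z5→F2 7, Z6→F2 7, Z7→F2 6  ⇒ total 30.
Compare {F3}: total 34.
Compare {F1}: total 43.
No size-1 selection does better; minimum is 30.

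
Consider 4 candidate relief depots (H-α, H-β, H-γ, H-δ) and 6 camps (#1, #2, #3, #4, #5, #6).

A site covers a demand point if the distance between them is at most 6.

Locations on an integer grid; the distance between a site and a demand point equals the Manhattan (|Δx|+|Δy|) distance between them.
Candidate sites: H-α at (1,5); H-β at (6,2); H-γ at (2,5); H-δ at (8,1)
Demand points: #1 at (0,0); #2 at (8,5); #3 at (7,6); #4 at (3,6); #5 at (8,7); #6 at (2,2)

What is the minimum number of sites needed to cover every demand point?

2

Coverage sets (demand points within 6 of each site):
  H-α: {#1, #4, #6}
  H-β: {#2, #3, #6}
  H-γ: {#2, #3, #4, #6}
  H-δ: {#2, #3, #5}
No single site covers all 6 demand points.
But {H-α, H-δ} covers everything, so the minimum is 2.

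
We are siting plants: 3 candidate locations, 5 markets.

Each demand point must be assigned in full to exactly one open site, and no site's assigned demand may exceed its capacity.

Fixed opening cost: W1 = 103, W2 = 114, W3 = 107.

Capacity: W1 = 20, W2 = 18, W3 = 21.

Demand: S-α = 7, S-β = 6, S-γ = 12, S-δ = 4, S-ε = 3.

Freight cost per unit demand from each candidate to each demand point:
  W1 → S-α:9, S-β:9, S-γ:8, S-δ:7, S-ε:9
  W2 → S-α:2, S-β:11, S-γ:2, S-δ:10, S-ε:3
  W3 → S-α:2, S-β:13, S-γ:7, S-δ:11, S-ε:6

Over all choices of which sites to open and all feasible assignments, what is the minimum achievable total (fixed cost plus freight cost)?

Open {W2, W3}; cheapest assignment that respects the capacities:
  W2 (cap 18, load 18): S-β, S-γ — cost 6×11 + 12×2 = 90
  W3 (cap 21, load 14): S-α, S-δ, S-ε — cost 7×2 + 4×11 + 3×6 = 76
  Shipping 166, fixed 221 → total 387.
  Any other capacity-feasible assignment to {W2, W3} ships for at least 166.
Compare {W1, W2}: its best feasible assignment gives total 395.
Compare {W1, W3}: its best feasible assignment gives total 417.
Every other set of open sites that can feasibly serve all demand totals ≥ 395 even under its best assignment. Minimum: 387.

387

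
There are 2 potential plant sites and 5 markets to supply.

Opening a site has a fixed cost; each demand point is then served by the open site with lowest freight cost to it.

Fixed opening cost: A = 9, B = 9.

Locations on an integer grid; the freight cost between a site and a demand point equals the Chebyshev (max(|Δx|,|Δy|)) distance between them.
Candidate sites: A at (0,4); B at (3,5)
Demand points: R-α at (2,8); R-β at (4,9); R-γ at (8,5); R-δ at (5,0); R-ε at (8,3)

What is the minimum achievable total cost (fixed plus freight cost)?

Open {B}: assign each demand point to its cheapest open site.
  R-α→B 3, R-β→B 4, R-γ→B 5, R-δ→B 5, R-ε→B 5
  freight cost 22, fixed 9 → total 31.
Compare {A}: freight cost 30 + fixed 9 = 39.
Compare {A, B}: freight cost 22 + fixed 18 = 40.

31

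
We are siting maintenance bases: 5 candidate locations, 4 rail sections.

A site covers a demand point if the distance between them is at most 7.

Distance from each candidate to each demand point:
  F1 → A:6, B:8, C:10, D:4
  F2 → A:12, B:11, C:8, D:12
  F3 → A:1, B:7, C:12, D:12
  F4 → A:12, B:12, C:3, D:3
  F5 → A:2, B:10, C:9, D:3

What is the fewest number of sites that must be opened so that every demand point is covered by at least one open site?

Coverage sets (demand points within 7 of each site):
  F1: {A, D}
  F2: {}
  F3: {A, B}
  F4: {C, D}
  F5: {A, D}
No single site covers all 4 demand points.
But {F3, F4} covers everything, so the minimum is 2.

2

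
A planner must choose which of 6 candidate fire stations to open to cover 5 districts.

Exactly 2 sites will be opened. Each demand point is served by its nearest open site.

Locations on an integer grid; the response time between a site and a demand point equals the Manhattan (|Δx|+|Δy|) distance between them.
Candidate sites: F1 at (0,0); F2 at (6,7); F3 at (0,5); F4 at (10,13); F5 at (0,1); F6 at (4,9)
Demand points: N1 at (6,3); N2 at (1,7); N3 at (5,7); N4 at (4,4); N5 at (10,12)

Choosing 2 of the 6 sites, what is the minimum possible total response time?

Open {F2, F4}.
  N1→F2 4, N2→F2 5, N3→F2 1, N4→F2 5, N5→F4 1  ⇒ total 16.
Compare {F2, F3}: total 22.
Compare {F4, F6}: total 22.
No size-2 selection does better; minimum is 16.

16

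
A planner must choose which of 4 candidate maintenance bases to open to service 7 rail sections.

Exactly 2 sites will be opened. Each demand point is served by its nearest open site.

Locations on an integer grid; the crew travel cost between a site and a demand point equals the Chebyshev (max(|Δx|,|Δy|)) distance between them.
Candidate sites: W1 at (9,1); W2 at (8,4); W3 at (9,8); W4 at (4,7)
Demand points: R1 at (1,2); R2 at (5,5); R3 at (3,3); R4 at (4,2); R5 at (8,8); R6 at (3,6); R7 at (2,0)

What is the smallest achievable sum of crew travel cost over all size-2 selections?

25

Open {W3, W4}.
  R1→W4 5, R2→W4 2, R3→W4 4, R4→W4 5, R5→W3 1, R6→W4 1, R7→W4 7  ⇒ total 25.
Compare {W2, W4}: total 26.
Compare {W1, W4}: total 28.
No size-2 selection does better; minimum is 25.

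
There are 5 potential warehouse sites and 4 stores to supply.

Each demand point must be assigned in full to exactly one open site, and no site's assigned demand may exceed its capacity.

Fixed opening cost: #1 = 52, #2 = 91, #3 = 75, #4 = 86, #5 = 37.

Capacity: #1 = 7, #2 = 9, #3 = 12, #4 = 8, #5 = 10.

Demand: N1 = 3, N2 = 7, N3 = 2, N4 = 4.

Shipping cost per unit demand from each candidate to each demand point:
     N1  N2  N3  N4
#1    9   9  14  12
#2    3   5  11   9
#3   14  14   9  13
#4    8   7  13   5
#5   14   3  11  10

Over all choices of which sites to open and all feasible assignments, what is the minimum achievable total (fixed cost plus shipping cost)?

Open {#1, #5}; cheapest assignment that respects the capacities:
  #1 (cap 7, load 7): N1, N4 — cost 3×9 + 4×12 = 75
  #5 (cap 10, load 9): N2, N3 — cost 7×3 + 2×11 = 43
  Shipping 118, fixed 89 → total 207.
  Any other capacity-feasible assignment to {#1, #5} ships for at least 118.
Compare {#4, #5}: its best feasible assignment gives total 210.
Compare {#2, #5}: its best feasible assignment gives total 216.
Every other set of open sites that can feasibly serve all demand totals ≥ 210 even under its best assignment. Minimum: 207.

207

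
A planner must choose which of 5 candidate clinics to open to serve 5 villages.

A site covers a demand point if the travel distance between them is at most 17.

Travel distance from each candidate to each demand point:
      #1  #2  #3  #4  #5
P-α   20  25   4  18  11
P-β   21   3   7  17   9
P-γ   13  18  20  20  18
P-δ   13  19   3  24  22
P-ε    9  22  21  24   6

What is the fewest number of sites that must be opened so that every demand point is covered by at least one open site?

2

Coverage sets (demand points within 17 of each site):
  P-α: {#3, #5}
  P-β: {#2, #3, #4, #5}
  P-γ: {#1}
  P-δ: {#1, #3}
  P-ε: {#1, #5}
No single site covers all 5 demand points.
But {P-β, P-γ} covers everything, so the minimum is 2.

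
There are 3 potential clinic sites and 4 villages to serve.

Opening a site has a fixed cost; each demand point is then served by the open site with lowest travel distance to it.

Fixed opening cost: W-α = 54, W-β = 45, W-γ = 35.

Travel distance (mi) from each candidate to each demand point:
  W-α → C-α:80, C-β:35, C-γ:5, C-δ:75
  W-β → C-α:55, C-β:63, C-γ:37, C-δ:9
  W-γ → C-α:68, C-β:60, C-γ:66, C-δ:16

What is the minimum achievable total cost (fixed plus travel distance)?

203

Open {W-α, W-β}: assign each demand point to its cheapest open site.
  C-α→W-β 55, C-β→W-α 35, C-γ→W-α 5, C-δ→W-β 9
  travel distance 104, fixed 99 → total 203.
Compare {W-β}: travel distance 164 + fixed 45 = 209.
Compare {W-α, W-γ}: travel distance 124 + fixed 89 = 213.
Compare {W-α, W-β, W-γ}: travel distance 104 + fixed 134 = 238.
All other subsets cost ≥ 209. Minimum total cost: 203.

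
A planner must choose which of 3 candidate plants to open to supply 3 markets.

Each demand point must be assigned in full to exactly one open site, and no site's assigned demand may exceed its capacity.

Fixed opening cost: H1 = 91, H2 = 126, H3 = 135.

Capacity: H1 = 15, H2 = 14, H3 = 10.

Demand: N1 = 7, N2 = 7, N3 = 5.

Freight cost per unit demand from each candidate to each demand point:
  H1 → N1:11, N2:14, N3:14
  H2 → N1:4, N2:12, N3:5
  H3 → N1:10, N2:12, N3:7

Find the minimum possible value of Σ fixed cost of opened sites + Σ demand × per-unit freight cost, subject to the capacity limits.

368

Open {H1, H2}; cheapest assignment that respects the capacities:
  H1 (cap 15, load 7): N2 — cost 7×14 = 98
  H2 (cap 14, load 12): N1, N3 — cost 7×4 + 5×5 = 53
  Shipping 151, fixed 217 → total 368.
  Any other capacity-feasible assignment to {H1, H2} ships for at least 151.
Compare {H2, H3}: its best feasible assignment gives total 398.
Compare {H1, H3}: its best feasible assignment gives total 436.
Every other set of open sites that can feasibly serve all demand totals ≥ 398 even under its best assignment. Minimum: 368.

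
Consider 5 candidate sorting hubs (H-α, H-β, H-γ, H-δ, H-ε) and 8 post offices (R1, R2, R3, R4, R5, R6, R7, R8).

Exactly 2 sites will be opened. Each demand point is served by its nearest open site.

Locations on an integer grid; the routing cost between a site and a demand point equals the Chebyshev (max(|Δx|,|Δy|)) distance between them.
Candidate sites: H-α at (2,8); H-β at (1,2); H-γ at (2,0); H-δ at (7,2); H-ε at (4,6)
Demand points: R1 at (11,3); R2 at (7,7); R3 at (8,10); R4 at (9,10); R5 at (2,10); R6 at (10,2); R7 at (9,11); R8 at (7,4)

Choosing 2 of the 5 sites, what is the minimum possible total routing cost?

30

Open {H-δ, H-ε}.
  R1→H-δ 4, R2→H-ε 3, R3→H-ε 4, R4→H-ε 5, R5→H-ε 4, R6→H-δ 3, R7→H-ε 5, R8→H-δ 2  ⇒ total 30.
Compare {H-α, H-ε}: total 35.
Compare {H-α, H-δ}: total 36.
No size-2 selection does better; minimum is 30.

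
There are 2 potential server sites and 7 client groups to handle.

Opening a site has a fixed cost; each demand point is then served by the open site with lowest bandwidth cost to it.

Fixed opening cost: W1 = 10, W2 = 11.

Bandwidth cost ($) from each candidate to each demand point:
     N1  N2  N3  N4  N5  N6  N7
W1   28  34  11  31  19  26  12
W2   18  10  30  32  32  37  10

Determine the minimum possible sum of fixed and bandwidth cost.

Open {W1, W2}: assign each demand point to its cheapest open site.
  N1→W2 18, N2→W2 10, N3→W1 11, N4→W1 31, N5→W1 19, N6→W1 26, N7→W2 10
  bandwidth cost 125, fixed 21 → total 146.
Compare {W1}: bandwidth cost 161 + fixed 10 = 171.
Compare {W2}: bandwidth cost 169 + fixed 11 = 180.

146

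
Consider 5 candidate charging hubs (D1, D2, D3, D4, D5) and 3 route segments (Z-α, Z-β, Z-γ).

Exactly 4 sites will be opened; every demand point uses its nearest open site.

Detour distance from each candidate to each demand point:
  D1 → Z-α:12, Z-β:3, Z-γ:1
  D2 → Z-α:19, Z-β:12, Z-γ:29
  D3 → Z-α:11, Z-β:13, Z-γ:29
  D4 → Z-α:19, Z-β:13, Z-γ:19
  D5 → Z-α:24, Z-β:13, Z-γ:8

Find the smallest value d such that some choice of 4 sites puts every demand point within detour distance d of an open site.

11

Open {D1, D2, D3, D4}.
  Farthest demand point is Z-α at detour distance 11 (to D3); all others are ≤ 11.
With {D1, D2, D3, D5} the worst case is 11.
With {D1, D3, D4, D5} the worst case is 11.
No size-4 selection achieves below 11.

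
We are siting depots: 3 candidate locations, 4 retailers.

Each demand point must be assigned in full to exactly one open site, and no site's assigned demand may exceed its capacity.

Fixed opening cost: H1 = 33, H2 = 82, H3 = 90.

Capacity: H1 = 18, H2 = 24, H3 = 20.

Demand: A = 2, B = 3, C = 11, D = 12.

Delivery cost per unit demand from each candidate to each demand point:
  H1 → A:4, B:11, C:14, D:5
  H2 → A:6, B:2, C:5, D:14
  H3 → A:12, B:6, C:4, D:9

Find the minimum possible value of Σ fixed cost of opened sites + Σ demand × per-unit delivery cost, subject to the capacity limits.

244

Open {H1, H2}; cheapest assignment that respects the capacities:
  H1 (cap 18, load 14): A, D — cost 2×4 + 12×5 = 68
  H2 (cap 24, load 14): B, C — cost 3×2 + 11×5 = 61
  Shipping 129, fixed 115 → total 244.
  Any other capacity-feasible assignment to {H1, H2} ships for at least 129.
Compare {H1, H3}: its best feasible assignment gives total 253.
Compare {H1, H2, H3}: its best feasible assignment gives total 323.
Every other set of open sites that can feasibly serve all demand totals ≥ 253 even under its best assignment. Minimum: 244.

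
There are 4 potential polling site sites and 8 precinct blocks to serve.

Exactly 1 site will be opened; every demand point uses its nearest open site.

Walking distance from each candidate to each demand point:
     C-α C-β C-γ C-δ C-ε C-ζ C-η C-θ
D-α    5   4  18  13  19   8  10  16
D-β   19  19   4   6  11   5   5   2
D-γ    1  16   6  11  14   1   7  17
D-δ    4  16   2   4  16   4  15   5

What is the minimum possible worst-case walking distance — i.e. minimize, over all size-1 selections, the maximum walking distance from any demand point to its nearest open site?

Open {D-δ}.
  Farthest demand point is C-β at walking distance 16 (to D-δ); all others are ≤ 16.
With {D-γ} the worst case is 17.
With {D-α} the worst case is 19.
No size-1 selection achieves below 16.

16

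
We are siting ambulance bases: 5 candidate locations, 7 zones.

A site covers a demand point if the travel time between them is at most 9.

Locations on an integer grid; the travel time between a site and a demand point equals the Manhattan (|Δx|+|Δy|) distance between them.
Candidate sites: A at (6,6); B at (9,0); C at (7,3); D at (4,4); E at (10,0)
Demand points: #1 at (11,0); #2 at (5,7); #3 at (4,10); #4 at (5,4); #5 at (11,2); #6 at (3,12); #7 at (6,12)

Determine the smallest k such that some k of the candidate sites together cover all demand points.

Coverage sets (demand points within 9 of each site):
  A: {#2, #3, #4, #5, #6, #7}
  B: {#1, #4, #5}
  C: {#1, #2, #4, #5}
  D: {#2, #3, #4, #5, #6}
  E: {#1, #4, #5}
No single site covers all 7 demand points.
But {A, B} covers everything, so the minimum is 2.

2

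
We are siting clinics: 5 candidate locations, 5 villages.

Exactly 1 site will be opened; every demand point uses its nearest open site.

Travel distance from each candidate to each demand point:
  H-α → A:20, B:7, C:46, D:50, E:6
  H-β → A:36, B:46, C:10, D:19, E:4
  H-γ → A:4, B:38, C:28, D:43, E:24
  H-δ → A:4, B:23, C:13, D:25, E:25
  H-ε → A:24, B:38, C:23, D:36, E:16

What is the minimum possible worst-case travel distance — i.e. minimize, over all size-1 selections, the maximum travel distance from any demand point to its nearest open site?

Open {H-δ}.
  Farthest demand point is D at travel distance 25 (to H-δ); all others are ≤ 25.
With {H-ε} the worst case is 38.
With {H-γ} the worst case is 43.
No size-1 selection achieves below 25.

25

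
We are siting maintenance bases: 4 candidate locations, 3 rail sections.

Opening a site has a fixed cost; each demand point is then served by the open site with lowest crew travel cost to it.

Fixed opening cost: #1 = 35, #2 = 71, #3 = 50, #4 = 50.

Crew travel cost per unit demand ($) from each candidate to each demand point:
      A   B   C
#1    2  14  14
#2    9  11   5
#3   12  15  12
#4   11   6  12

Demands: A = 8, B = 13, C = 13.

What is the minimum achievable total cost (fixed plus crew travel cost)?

Open {#1, #2, #4}: assign each demand point to its cheapest open site.
  A→#1 8×2=16, B→#4 13×6=78, C→#2 13×5=65
  crew travel cost 159, fixed 156 → total 315.
Compare {#1, #2}: crew travel cost 224 + fixed 106 = 330.
Compare {#1, #4}: crew travel cost 250 + fixed 85 = 335.
Compare {#2, #4}: crew travel cost 215 + fixed 121 = 336.
All other subsets cost ≥ 330. Minimum total cost: 315.

315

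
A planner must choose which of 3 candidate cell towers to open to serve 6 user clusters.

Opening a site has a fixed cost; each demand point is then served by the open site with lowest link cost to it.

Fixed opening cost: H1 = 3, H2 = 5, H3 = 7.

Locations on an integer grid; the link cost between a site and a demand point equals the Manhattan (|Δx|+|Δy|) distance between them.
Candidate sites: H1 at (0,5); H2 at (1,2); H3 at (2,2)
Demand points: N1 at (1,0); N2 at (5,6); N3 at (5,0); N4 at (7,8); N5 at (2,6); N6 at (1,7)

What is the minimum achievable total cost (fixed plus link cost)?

Open {H1, H2}: assign each demand point to its cheapest open site.
  N1→H2 2, N2→H1 6, N3→H2 6, N4→H1 10, N5→H1 3, N6→H1 3
  link cost 30, fixed 8 → total 38.
Compare {H1, H3}: link cost 30 + fixed 10 = 40.
Compare {H1}: link cost 38 + fixed 3 = 41.
Compare {H2}: link cost 38 + fixed 5 = 43.
All other subsets cost ≥ 40. Minimum total cost: 38.

38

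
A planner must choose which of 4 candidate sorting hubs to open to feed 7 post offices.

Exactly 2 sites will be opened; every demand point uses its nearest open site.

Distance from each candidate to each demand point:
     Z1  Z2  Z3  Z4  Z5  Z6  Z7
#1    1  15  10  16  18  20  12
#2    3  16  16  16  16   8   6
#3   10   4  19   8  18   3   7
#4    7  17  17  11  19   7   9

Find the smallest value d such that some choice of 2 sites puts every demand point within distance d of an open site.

Open {#1, #2}.
  Farthest demand point is Z4 at distance 16 (to #1); all others are ≤ 16.
With {#2, #3} the worst case is 16.
With {#2, #4} the worst case is 16.
No size-2 selection achieves below 16.

16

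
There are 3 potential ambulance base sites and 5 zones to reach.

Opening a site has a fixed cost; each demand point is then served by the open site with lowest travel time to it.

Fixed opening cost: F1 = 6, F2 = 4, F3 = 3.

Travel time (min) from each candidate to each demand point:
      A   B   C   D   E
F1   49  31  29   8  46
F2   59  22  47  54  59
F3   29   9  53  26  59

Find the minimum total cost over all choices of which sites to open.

130

Open {F1, F3}: assign each demand point to its cheapest open site.
  A→F3 29, B→F3 9, C→F1 29, D→F1 8, E→F1 46
  travel time 121, fixed 9 → total 130.
Compare {F1, F2, F3}: travel time 121 + fixed 13 = 134.
Compare {F1, F2}: travel time 154 + fixed 10 = 164.
Compare {F1}: travel time 163 + fixed 6 = 169.
All other subsets cost ≥ 134. Minimum total cost: 130.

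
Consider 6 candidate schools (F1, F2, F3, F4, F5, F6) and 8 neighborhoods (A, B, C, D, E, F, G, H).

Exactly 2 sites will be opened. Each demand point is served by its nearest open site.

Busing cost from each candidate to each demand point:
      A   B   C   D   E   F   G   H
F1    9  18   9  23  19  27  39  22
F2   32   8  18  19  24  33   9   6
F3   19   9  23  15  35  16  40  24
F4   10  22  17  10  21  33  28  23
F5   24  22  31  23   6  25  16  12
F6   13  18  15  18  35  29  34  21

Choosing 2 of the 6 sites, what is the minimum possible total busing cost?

106

Open {F1, F2}.
  A→F1 9, B→F2 8, C→F1 9, D→F2 19, E→F1 19, F→F1 27, G→F2 9, H→F2 6  ⇒ total 106.
Compare {F2, F4}: total 114.
Compare {F2, F3}: total 115.
No size-2 selection does better; minimum is 106.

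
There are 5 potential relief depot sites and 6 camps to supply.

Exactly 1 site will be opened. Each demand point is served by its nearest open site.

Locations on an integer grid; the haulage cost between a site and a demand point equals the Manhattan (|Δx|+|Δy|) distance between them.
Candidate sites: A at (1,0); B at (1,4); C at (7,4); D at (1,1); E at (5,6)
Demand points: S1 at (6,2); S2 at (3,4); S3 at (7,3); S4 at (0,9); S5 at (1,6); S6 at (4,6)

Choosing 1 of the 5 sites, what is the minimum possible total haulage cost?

27

Open {E}.
  S1→E 5, S2→E 4, S3→E 5, S4→E 8, S5→E 4, S6→E 1  ⇒ total 27.
Compare {B}: total 29.
Compare {C}: total 33.
No size-1 selection does better; minimum is 27.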